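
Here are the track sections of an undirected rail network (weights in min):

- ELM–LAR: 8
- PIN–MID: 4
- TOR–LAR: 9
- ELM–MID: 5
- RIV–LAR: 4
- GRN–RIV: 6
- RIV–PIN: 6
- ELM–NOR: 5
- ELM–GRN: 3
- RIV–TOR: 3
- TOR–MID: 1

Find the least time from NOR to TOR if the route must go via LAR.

20 min

Shortest NOR→LAR: NOR–ELM–LAR = 13
Shortest LAR→TOR: LAR–RIV–TOR = 7
Total via LAR: 13 + 7 = 20 min.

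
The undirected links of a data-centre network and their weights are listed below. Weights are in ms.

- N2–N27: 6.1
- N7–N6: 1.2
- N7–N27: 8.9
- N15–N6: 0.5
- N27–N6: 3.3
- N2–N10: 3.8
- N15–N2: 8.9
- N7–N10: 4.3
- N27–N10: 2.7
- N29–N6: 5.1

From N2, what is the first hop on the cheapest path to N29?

N10

Enumerating some paths:
N2 - N10 - N7 - N6 - N29: 3.8+4.3+1.2+5.1 = 14.4
N2 - N15 - N6 - N29: 8.9+0.5+5.1 = 14.5
N2 - N27 - N6 - N29: 6.1+3.3+5.1 = 14.5
N2 - N10 - N27 - N6 - N29: 3.8+2.7+3.3+5.1 = 14.9
The minimum is 14.4 ms via N2 - N10 - N7 - N6 - N29.
So from N2 the first move is to N10.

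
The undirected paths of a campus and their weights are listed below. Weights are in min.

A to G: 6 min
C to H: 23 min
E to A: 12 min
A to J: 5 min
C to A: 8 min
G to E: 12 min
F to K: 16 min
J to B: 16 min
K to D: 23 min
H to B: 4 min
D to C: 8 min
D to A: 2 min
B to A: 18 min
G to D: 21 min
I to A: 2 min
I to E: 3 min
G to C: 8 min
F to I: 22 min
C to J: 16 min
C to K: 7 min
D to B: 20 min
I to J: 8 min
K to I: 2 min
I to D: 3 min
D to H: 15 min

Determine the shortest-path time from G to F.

Settle nodes by increasing distance from G:
G: 0
A: 6  (via G)
C: 8  (via G)
D: 8  (via A)
I: 8  (via A)
K: 10  (via I)
E: 11  (via I)
J: 11  (via A)
H: 23  (via D)
B: 24  (via A)
F: 26  (via K)
Shortest route: G → A → I → K → F = 26 min.

26 min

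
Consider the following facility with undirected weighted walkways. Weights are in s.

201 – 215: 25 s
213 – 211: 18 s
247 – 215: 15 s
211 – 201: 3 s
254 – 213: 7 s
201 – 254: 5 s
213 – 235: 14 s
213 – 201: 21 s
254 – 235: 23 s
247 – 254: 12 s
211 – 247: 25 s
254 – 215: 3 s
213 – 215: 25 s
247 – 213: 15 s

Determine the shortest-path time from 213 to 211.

Running Dijkstra from 213:
213: 0
254: 7  (via 213)
215: 10  (via 254)
201: 12  (via 254)
235: 14  (via 213)
247: 15  (via 213)
211: 15  (via 201)
Shortest route: 213–254–201–211 = 15 s.

15 s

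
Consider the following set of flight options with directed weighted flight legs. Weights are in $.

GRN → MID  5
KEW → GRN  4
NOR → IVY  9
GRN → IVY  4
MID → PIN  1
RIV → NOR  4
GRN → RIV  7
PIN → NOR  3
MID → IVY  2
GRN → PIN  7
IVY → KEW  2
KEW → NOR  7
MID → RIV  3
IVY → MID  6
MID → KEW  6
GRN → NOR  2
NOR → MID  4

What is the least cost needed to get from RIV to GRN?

$16

Settle nodes by increasing distance from RIV:
RIV: 0
NOR: 4  (via RIV)
MID: 8  (via NOR)
PIN: 9  (via MID)
IVY: 10  (via MID)
KEW: 12  (via IVY)
GRN: 16  (via KEW)
Shortest route: RIV → NOR → MID → IVY → KEW → GRN = $16.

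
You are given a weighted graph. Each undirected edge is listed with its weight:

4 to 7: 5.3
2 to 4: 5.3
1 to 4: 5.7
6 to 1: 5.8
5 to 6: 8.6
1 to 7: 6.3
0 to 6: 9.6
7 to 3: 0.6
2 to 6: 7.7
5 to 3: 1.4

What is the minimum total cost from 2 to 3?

11.2

Enumerating some paths:
2 - 6 - 5 - 3: 7.7+8.6+1.4 = 17.7
2 - 4 - 7 - 3: 5.3+5.3+0.6 = 11.2
Cheapest is 2 - 4 - 7 - 3 at 11.2.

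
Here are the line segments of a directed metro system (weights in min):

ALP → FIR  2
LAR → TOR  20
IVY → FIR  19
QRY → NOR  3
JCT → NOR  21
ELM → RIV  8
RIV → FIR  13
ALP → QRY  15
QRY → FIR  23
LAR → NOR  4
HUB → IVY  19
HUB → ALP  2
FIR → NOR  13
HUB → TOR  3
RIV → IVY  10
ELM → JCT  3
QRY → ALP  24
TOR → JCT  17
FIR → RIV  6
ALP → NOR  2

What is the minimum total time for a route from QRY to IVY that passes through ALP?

42 min

Shortest QRY→ALP: QRY → ALP = 24
Shortest ALP→IVY: ALP → FIR → RIV → IVY = 18
Total via ALP: 24 + 18 = 42 min.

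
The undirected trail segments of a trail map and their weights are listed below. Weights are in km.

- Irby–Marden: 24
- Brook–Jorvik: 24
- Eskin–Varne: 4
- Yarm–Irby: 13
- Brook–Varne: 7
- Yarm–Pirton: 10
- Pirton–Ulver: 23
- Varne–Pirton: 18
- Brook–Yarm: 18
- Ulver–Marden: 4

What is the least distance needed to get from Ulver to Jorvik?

Settle nodes by increasing distance from Ulver:
Ulver: 0
Marden: 4  (via Ulver)
Pirton: 23  (via Ulver)
Irby: 28  (via Marden)
Yarm: 33  (via Pirton)
Varne: 41  (via Pirton)
Eskin: 45  (via Varne)
Brook: 48  (via Varne)
Jorvik: 72  (via Brook)
Shortest route: Ulver → Pirton → Varne → Brook → Jorvik = 72 km.

72 km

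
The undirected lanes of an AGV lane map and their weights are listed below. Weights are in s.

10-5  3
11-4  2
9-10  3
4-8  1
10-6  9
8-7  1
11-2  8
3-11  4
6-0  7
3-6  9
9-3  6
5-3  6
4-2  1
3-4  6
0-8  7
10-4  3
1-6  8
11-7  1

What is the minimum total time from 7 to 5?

8 s

Candidate routes:
7 - 11 - 4 - 10 - 5: 1+2+3+3 = 9
7 - 8 - 4 - 10 - 5: 1+1+3+3 = 8
7 - 11 - 3 - 5: 1+4+6 = 11
Cheapest is 7 - 8 - 4 - 10 - 5 at 8 s.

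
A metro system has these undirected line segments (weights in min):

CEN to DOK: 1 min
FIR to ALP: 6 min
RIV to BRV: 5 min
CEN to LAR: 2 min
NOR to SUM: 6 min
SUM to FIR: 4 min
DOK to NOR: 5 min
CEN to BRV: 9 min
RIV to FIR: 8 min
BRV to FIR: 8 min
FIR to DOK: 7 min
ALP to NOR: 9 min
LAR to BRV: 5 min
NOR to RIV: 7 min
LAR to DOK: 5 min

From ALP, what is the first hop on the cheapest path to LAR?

FIR

Enumerating some paths:
ALP–FIR–DOK–CEN–LAR: 6+7+1+2 = 16
ALP–FIR–DOK–LAR: 6+7+5 = 18
ALP–NOR–DOK–CEN–LAR: 9+5+1+2 = 17
Cheapest is ALP–FIR–DOK–CEN–LAR at 16 min.
So from ALP the first move is to FIR.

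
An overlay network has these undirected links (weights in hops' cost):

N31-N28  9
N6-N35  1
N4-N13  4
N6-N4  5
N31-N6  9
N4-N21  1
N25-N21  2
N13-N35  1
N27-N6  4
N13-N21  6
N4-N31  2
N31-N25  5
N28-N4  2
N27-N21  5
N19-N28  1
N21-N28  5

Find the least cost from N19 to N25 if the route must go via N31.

Best N19 to N31: N19 → N28 → N4 → N31 costing 5
Best N31 to N25: N31 → N25 costing 5
Total via N31: 5 + 5 = 10 hops' cost.

10 hops' cost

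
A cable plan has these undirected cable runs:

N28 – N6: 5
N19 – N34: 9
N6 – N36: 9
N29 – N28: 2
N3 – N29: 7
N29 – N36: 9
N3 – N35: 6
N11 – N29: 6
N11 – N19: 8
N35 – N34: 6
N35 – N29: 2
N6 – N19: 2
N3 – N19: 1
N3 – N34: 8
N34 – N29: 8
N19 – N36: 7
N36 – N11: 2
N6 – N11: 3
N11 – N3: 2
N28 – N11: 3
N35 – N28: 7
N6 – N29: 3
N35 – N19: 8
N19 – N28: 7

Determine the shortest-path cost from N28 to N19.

6

Shortest distances from N28:
N28: 0
N29: 2  (via N28)
N11: 3  (via N28)
N35: 4  (via N29)
N6: 5  (via N28)
N36: 5  (via N11)
N3: 5  (via N11)
N19: 6  (via N3)
Shortest route: N28 → N11 → N3 → N19 = 6.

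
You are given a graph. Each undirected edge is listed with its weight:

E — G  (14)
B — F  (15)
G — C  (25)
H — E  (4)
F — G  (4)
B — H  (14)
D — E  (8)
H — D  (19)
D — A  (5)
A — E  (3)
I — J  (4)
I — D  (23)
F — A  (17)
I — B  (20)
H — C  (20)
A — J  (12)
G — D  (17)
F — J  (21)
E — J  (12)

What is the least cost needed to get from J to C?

Enumerating some paths:
J–E–H–C: 12+4+20 = 36
J–A–E–H–C: 12+3+4+20 = 39
The minimum is 36 via J–E–H–C.

36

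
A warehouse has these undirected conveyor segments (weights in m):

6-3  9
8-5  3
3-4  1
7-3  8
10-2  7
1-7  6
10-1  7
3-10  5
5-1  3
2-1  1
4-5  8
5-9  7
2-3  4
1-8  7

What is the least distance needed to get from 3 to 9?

Running Dijkstra from 3:
3: 0
4: 1  (via 3)
2: 4  (via 3)
1: 5  (via 2)
10: 5  (via 3)
5: 8  (via 1)
7: 8  (via 3)
6: 9  (via 3)
8: 11  (via 5)
9: 15  (via 5)
Shortest route: 3 → 2 → 1 → 5 → 9 = 15 m.

15 m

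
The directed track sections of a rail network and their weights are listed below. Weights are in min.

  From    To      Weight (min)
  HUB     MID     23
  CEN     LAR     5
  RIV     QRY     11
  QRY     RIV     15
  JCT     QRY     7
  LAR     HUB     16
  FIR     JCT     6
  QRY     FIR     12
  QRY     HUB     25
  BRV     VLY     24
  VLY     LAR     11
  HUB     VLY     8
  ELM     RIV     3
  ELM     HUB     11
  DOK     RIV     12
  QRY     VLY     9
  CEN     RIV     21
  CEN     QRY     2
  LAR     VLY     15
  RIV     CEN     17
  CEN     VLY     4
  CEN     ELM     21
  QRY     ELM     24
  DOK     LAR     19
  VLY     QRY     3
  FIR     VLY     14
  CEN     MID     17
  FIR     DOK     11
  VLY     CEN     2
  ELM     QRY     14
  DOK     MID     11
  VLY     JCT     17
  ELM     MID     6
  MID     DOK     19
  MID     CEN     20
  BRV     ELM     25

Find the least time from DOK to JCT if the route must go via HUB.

60 min

Best DOK to HUB: DOK–LAR–HUB costing 35
Shortest HUB→JCT: HUB–VLY–JCT = 25
Total via HUB: 35 + 25 = 60 min.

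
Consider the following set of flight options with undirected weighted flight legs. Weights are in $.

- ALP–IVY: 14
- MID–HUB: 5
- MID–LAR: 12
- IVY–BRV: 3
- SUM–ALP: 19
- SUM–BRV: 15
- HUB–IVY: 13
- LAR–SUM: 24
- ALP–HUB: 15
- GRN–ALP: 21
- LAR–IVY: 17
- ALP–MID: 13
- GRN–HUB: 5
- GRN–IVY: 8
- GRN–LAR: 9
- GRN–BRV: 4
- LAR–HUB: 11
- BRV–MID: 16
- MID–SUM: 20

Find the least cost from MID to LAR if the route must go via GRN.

$19

Shortest MID→GRN: MID–HUB–GRN = 10
Best GRN to LAR: GRN–LAR costing 9
Total via GRN: 10 + 9 = $19.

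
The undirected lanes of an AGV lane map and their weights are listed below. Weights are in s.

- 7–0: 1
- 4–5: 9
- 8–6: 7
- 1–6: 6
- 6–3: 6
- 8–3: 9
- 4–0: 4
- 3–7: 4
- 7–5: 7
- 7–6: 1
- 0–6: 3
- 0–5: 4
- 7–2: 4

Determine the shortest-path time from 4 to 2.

9 s

Compare a few routes:
4 → 0 → 7 → 2: 4+1+4 = 9
4 → 0 → 6 → 7 → 2: 4+3+1+4 = 12
The minimum is 9 s via 4 → 0 → 7 → 2.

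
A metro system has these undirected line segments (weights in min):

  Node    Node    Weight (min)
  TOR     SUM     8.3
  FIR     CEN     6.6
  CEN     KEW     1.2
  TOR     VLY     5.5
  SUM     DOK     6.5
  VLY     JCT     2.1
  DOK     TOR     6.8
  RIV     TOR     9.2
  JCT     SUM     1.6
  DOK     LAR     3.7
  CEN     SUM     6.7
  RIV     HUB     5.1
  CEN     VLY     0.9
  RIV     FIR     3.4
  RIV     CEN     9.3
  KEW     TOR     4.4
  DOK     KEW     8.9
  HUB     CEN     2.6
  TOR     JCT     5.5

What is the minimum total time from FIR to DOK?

Running Dijkstra from FIR:
FIR: 0
RIV: 3.4  (via FIR)
CEN: 6.6  (via FIR)
VLY: 7.5  (via CEN)
KEW: 7.8  (via CEN)
HUB: 8.5  (via RIV)
JCT: 9.6  (via VLY)
SUM: 11.2  (via JCT)
TOR: 12.2  (via KEW)
DOK: 16.7  (via KEW)
Shortest route: FIR–CEN–KEW–DOK = 16.7 min.

16.7 min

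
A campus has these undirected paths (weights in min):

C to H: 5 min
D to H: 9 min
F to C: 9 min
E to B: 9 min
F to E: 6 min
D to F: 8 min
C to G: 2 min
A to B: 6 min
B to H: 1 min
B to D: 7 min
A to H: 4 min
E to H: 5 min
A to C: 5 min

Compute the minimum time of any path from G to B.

Compare a few routes:
G → C → A → H → B: 2+5+4+1 = 12
G → C → H → A → B: 2+5+4+6 = 17
G → C → H → B: 2+5+1 = 8
G → C → A → B: 2+5+6 = 13
The minimum is 8 min via G → C → H → B.

8 min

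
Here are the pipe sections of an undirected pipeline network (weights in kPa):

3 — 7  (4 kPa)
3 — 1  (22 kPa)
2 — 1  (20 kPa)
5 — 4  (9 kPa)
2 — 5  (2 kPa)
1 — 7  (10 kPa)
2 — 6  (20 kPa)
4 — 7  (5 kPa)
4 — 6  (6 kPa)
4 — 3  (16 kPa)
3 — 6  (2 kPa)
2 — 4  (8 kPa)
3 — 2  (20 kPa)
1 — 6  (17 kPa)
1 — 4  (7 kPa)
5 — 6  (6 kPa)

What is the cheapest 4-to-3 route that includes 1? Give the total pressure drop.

Best 4 to 1: 4 → 1 costing 7
Shortest 1→3: 1 → 7 → 3 = 14
Total via 1: 7 + 14 = 21 kPa.

21 kPa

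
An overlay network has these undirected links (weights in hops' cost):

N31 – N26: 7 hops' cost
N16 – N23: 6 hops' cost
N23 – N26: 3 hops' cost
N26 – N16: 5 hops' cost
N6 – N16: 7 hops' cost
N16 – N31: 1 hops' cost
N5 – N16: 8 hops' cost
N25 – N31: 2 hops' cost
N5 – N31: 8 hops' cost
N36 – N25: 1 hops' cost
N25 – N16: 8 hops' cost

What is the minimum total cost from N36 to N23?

10 hops' cost

Enumerating some paths:
N36 - N25 - N16 - N23: 1+8+6 = 15
N36 - N25 - N31 - N16 - N26 - N23: 1+2+1+5+3 = 12
N36 - N25 - N31 - N16 - N23: 1+2+1+6 = 10
N36 - N25 - N31 - N26 - N23: 1+2+7+3 = 13
The minimum is 10 hops' cost via N36 - N25 - N31 - N16 - N23.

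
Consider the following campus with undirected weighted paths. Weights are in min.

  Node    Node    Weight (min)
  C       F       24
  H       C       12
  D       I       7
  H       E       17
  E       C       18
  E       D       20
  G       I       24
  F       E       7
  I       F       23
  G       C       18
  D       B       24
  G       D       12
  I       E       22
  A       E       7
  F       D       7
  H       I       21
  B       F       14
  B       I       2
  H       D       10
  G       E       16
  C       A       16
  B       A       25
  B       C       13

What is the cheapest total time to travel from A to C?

Settle nodes by increasing distance from A:
A: 0
E: 7  (via A)
F: 14  (via E)
C: 16  (via A)
Shortest route: A → C = 16 min.

16 min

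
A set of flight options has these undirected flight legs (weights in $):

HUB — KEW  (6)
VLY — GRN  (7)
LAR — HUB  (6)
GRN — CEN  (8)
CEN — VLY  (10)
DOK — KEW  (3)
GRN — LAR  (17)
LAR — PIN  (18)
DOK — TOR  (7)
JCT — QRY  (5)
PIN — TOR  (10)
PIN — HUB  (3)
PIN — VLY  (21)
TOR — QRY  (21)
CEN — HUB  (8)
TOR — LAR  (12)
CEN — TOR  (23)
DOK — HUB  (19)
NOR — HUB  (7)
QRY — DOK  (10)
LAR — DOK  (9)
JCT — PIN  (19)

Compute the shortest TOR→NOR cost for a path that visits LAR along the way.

Shortest TOR→LAR: TOR–LAR = 12
Shortest LAR→NOR: LAR–HUB–NOR = 13
Total via LAR: 12 + 13 = $25.

$25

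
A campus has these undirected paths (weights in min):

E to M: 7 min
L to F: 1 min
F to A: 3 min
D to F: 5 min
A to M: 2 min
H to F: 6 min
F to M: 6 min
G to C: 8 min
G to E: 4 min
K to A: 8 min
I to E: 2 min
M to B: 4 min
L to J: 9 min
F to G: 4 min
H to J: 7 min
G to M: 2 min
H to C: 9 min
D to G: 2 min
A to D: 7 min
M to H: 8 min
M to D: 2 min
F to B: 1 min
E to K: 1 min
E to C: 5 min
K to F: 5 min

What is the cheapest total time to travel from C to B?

12 min

Settle nodes by increasing distance from C:
C: 0
E: 5  (via C)
K: 6  (via E)
I: 7  (via E)
G: 8  (via C)
H: 9  (via C)
D: 10  (via G)
M: 10  (via G)
F: 11  (via K)
A: 12  (via M)
B: 12  (via F)
Shortest route: C–E–K–F–B = 12 min.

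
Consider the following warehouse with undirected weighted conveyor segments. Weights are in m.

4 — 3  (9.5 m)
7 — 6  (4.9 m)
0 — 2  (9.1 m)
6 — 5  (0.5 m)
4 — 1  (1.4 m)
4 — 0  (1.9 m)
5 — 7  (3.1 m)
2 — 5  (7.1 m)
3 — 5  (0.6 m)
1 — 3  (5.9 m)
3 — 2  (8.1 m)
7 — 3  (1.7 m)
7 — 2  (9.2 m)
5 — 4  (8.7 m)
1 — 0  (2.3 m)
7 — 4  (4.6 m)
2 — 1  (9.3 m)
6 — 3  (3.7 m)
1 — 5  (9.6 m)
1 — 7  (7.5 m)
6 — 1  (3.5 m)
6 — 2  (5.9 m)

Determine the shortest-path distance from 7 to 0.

Running Dijkstra from 7:
7: 0
3: 1.7  (via 7)
5: 2.3  (via 3)
6: 2.8  (via 5)
4: 4.6  (via 7)
1: 6  (via 4)
0: 6.5  (via 4)
Shortest route: 7–4–0 = 6.5 m.

6.5 m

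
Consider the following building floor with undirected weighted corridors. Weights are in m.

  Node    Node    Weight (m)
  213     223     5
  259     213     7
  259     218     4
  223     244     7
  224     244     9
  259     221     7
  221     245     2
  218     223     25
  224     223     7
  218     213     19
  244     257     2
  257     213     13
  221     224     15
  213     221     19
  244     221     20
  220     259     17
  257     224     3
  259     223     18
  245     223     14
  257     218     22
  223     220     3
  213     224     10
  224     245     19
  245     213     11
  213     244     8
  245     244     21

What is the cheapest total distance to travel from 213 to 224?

10 m

Enumerating some paths:
213 → 223 → 224: 5+7 = 12
213 → 224: 10 = 10
The minimum is 10 m via 213 → 224.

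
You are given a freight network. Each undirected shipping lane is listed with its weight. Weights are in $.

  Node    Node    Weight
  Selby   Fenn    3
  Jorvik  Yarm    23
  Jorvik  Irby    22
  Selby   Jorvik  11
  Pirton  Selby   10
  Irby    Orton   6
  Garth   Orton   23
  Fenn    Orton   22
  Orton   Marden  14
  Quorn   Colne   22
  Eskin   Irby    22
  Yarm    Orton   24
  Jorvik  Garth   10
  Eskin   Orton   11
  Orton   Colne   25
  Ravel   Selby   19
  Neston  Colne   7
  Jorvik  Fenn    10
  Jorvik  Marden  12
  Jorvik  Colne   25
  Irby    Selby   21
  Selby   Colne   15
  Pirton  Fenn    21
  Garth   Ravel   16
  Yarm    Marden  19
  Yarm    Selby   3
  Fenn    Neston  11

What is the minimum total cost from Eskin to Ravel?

Compare a few routes:
Eskin–Orton–Yarm–Selby–Ravel: 11+24+3+19 = 57
Eskin–Orton–Fenn–Selby–Ravel: 11+22+3+19 = 55
Eskin–Orton–Garth–Ravel: 11+23+16 = 50
The minimum is $50 via Eskin–Orton–Garth–Ravel.

$50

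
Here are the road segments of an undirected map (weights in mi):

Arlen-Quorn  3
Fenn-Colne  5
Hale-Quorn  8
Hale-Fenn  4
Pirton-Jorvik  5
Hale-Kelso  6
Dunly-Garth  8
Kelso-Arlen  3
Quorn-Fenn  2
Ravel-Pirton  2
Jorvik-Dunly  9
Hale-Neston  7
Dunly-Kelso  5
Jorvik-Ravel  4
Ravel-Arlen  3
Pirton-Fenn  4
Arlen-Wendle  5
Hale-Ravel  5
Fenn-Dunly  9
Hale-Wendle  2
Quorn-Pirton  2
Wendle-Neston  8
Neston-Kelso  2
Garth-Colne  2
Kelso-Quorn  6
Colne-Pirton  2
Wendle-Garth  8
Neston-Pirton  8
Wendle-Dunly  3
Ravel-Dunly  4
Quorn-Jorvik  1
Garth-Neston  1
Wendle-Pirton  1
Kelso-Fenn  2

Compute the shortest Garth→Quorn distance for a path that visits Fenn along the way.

7 mi

Shortest Garth→Fenn: Garth → Neston → Kelso → Fenn = 5
Shortest Fenn→Quorn: Fenn → Quorn = 2
Total via Fenn: 5 + 2 = 7 mi.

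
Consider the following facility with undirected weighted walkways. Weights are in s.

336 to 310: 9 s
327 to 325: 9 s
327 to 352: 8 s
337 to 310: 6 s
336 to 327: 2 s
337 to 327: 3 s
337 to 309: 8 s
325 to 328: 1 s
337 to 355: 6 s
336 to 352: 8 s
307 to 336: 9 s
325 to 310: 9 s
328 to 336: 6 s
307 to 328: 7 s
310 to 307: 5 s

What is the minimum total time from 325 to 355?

Settle nodes by increasing distance from 325:
325: 0
328: 1  (via 325)
336: 7  (via 328)
307: 8  (via 328)
310: 9  (via 325)
327: 9  (via 325)
337: 12  (via 327)
352: 15  (via 336)
355: 18  (via 337)
Shortest route: 325–327–337–355 = 18 s.

18 s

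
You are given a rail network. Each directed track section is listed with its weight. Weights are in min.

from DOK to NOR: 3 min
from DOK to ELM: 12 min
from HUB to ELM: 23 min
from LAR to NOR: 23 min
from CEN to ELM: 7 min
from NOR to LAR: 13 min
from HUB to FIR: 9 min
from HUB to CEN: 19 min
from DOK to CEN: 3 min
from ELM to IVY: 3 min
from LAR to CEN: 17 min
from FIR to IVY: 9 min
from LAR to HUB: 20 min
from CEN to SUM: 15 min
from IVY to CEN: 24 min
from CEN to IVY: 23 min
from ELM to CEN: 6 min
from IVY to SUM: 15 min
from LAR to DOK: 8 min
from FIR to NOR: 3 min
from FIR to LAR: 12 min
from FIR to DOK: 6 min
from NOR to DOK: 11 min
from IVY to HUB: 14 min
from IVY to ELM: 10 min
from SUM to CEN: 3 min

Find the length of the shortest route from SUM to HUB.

27 min

Compare a few routes:
SUM → CEN → ELM → IVY → HUB: 3+7+3+14 = 27
SUM → CEN → IVY → HUB: 3+23+14 = 40
The minimum is 27 min via SUM → CEN → ELM → IVY → HUB.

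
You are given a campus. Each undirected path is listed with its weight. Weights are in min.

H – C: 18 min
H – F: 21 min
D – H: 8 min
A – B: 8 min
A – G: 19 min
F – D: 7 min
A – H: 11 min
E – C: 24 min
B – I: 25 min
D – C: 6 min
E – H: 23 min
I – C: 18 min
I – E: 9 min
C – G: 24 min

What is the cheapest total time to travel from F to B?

34 min

Candidate routes:
F - D - H - A - B: 7+8+11+8 = 34
F - D - C - H - A - B: 7+6+18+11+8 = 50
F - H - A - B: 21+11+8 = 40
F - D - C - I - B: 7+6+18+25 = 56
The minimum is 34 min via F - D - H - A - B.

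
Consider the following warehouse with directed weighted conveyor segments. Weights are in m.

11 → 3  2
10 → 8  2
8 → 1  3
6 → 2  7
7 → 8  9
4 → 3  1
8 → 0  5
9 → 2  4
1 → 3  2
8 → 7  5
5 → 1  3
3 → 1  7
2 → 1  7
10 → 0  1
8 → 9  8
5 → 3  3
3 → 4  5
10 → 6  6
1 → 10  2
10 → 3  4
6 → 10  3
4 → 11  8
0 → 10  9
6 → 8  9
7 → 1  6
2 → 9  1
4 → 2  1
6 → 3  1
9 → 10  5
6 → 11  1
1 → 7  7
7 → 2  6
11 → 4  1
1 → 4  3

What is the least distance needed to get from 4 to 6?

Settle nodes by increasing distance from 4:
4: 0
2: 1  (via 4)
3: 1  (via 4)
9: 2  (via 2)
10: 7  (via 9)
0: 8  (via 10)
1: 8  (via 2)
11: 8  (via 4)
8: 9  (via 10)
6: 13  (via 10)
Shortest route: 4 → 2 → 9 → 10 → 6 = 13 m.

13 m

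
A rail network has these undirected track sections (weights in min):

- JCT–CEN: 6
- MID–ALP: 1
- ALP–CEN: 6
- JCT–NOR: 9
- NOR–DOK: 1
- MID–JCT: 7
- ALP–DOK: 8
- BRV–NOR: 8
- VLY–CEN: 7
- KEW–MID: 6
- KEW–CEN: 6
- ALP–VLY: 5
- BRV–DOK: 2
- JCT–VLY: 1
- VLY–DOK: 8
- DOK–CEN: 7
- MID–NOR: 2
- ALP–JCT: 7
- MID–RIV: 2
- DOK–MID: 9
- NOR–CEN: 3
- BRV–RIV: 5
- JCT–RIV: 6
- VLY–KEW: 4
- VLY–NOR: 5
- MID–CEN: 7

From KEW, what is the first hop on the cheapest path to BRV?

Candidate routes:
KEW - CEN - NOR - DOK - BRV: 6+3+1+2 = 12
KEW - MID - RIV - BRV: 6+2+5 = 13
KEW - MID - NOR - DOK - BRV: 6+2+1+2 = 11
KEW - VLY - NOR - DOK - BRV: 4+5+1+2 = 12
The minimum is 11 min via KEW - MID - NOR - DOK - BRV.
So from KEW the first move is to MID.

MID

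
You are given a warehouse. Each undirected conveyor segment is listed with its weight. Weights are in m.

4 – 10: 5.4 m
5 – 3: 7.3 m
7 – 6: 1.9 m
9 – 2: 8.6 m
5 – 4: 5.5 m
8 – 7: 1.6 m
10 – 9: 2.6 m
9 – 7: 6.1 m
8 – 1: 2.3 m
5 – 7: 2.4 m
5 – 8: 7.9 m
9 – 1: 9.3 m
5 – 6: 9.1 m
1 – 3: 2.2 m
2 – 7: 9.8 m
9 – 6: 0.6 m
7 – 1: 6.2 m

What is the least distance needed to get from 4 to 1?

Compare a few routes:
4 → 10 → 9 → 6 → 7 → 8 → 1: 5.4+2.6+0.6+1.9+1.6+2.3 = 14.4
4 → 5 → 7 → 1: 5.5+2.4+6.2 = 14.1
4 → 5 → 7 → 8 → 1: 5.5+2.4+1.6+2.3 = 11.8
Cheapest is 4 → 5 → 7 → 8 → 1 at 11.8 m.

11.8 m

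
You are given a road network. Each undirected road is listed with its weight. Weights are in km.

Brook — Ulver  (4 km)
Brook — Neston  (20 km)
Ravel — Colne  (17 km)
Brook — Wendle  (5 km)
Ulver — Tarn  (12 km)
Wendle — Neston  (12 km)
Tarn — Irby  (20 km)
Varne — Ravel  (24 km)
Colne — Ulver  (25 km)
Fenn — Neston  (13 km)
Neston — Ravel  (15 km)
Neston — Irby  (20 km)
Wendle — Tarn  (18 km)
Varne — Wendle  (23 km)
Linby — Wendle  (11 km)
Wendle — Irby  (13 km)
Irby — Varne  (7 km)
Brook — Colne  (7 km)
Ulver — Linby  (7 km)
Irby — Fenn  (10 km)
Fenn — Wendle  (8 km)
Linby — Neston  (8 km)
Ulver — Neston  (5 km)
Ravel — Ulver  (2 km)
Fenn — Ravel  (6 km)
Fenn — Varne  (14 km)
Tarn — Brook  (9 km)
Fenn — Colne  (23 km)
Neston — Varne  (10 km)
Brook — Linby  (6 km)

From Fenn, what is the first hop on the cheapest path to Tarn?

Enumerating some paths:
Fenn → Ravel → Ulver → Brook → Tarn: 6+2+4+9 = 21
Fenn → Ravel → Ulver → Tarn: 6+2+12 = 20
Cheapest is Fenn → Ravel → Ulver → Tarn at 20 km.
So from Fenn the first move is to Ravel.

Ravel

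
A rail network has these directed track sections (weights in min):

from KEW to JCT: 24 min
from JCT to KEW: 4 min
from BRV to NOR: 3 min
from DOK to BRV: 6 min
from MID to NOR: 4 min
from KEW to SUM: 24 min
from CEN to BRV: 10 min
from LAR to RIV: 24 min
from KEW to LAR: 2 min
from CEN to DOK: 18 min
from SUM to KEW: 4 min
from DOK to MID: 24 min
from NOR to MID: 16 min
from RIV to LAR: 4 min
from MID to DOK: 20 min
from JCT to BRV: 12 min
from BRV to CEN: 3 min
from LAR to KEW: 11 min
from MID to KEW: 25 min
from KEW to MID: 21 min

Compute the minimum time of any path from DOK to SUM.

Shortest distances from DOK:
DOK: 0
BRV: 6  (via DOK)
NOR: 9  (via BRV)
CEN: 9  (via BRV)
MID: 24  (via DOK)
KEW: 49  (via MID)
LAR: 51  (via KEW)
SUM: 73  (via KEW)
Shortest route: DOK–MID–KEW–SUM = 73 min.

73 min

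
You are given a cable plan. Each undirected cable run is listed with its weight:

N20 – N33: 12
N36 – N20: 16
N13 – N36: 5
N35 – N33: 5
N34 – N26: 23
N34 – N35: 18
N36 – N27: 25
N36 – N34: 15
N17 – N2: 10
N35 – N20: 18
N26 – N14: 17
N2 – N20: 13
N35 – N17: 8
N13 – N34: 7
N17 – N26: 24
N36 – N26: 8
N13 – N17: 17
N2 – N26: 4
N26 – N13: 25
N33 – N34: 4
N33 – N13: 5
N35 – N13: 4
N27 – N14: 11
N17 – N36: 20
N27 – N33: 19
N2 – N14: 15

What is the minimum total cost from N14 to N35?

Compare a few routes:
N14 → N26 → N36 → N13 → N35: 17+8+5+4 = 34
N14 → N2 → N17 → N35: 15+10+8 = 33
Cheapest is N14 → N2 → N17 → N35 at 33.

33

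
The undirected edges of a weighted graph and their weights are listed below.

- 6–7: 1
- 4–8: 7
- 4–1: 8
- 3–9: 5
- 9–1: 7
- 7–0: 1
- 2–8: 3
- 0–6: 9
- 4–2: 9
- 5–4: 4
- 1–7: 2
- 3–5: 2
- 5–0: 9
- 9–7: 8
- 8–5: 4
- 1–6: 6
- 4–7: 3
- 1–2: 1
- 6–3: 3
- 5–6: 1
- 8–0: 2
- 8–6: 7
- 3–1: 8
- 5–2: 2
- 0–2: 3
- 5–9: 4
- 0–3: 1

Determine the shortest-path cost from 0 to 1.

Compare a few routes:
0 - 8 - 2 - 1: 2+3+1 = 6
0 - 2 - 1: 3+1 = 4
0 - 7 - 1: 1+2 = 3
The minimum is 3 via 0 - 7 - 1.

3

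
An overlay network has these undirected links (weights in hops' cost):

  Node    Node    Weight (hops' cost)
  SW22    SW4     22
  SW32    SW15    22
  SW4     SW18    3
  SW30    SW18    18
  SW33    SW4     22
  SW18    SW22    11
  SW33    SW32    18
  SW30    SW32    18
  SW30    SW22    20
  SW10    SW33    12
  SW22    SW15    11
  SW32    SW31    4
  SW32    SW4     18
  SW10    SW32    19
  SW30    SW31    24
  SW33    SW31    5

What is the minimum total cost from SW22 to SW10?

Compare a few routes:
SW22 - SW18 - SW4 - SW33 - SW10: 11+3+22+12 = 48
SW22 - SW18 - SW4 - SW32 - SW10: 11+3+18+19 = 51
SW22 - SW15 - SW32 - SW10: 11+22+19 = 52
SW22 - SW18 - SW4 - SW32 - SW31 - SW33 - SW10: 11+3+18+4+5+12 = 53
The minimum is 48 hops' cost via SW22 - SW18 - SW4 - SW33 - SW10.

48 hops' cost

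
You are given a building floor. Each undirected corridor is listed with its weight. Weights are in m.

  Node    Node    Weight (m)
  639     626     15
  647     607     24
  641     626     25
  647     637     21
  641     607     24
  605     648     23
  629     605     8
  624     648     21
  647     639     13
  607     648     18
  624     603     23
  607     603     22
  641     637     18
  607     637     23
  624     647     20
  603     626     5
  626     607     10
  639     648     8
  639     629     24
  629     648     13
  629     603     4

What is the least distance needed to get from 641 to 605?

Candidate routes:
641 → 607 → 626 → 603 → 629 → 605: 24+10+5+4+8 = 51
641 → 626 → 603 → 629 → 605: 25+5+4+8 = 42
Cheapest is 641 → 626 → 603 → 629 → 605 at 42 m.

42 m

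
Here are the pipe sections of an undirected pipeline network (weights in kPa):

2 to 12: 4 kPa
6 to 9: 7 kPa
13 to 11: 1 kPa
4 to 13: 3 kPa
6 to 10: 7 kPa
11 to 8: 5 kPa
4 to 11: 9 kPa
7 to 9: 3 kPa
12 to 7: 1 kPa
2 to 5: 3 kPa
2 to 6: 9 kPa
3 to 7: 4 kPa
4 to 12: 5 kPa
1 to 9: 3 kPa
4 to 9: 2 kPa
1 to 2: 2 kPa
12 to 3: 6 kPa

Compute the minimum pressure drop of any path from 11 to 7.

9 kPa

Settle nodes by increasing distance from 11:
11: 0
13: 1  (via 11)
4: 4  (via 13)
8: 5  (via 11)
9: 6  (via 4)
1: 9  (via 9)
7: 9  (via 9)
Shortest route: 11 → 13 → 4 → 9 → 7 = 9 kPa.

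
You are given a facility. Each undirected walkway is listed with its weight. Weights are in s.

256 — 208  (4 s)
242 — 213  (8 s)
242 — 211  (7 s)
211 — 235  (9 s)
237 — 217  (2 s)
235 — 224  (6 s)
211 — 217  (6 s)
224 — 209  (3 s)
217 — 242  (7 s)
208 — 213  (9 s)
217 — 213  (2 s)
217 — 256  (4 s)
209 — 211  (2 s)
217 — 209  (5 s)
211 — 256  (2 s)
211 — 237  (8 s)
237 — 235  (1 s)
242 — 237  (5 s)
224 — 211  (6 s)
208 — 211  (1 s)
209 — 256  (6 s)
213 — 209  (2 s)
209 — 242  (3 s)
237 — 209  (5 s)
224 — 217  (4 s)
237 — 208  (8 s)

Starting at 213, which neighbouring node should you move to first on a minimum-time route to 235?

217

Candidate routes:
213–209–217–237–235: 2+5+2+1 = 10
213–209–237–235: 2+5+1 = 8
213–217–237–235: 2+2+1 = 5
The minimum is 5 s via 213–217–237–235.
So from 213 the first move is to 217.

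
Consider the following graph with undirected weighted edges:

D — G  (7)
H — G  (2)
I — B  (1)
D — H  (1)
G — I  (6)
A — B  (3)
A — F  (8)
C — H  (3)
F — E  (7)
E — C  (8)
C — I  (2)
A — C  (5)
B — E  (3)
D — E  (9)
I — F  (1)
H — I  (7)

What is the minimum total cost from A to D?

Settle nodes by increasing distance from A:
A: 0
B: 3  (via A)
I: 4  (via B)
C: 5  (via A)
F: 5  (via I)
E: 6  (via B)
H: 8  (via C)
D: 9  (via H)
Shortest route: A → C → H → D = 9.

9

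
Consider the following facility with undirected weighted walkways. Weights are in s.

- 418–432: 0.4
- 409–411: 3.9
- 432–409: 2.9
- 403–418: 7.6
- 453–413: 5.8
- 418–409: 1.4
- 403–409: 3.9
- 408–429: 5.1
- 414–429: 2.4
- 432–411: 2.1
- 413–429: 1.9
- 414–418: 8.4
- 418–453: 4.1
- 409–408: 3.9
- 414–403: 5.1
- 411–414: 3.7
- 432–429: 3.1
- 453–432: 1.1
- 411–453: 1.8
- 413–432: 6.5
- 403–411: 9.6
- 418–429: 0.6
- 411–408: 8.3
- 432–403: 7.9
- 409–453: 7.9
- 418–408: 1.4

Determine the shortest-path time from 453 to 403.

Candidate routes:
453 - 432 - 409 - 403: 1.1+2.9+3.9 = 7.9
453 - 432 - 418 - 409 - 403: 1.1+0.4+1.4+3.9 = 6.8
453 - 432 - 403: 1.1+7.9 = 9
Cheapest is 453 - 432 - 418 - 409 - 403 at 6.8 s.

6.8 s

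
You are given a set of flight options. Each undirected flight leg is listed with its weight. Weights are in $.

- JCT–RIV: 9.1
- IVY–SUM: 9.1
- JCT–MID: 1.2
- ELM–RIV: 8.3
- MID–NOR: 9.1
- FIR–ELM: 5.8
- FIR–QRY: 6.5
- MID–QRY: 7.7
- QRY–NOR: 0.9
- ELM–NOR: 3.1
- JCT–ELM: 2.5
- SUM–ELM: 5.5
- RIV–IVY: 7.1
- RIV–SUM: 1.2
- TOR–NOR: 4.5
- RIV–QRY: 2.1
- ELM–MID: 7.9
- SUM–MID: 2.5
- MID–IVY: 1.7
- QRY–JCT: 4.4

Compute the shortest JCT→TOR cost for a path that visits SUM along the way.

Best JCT to SUM: JCT–MID–SUM costing 3.7
Best SUM to TOR: SUM–RIV–QRY–NOR–TOR costing 8.7
Total via SUM: 3.7 + 8.7 = $12.4.

$12.4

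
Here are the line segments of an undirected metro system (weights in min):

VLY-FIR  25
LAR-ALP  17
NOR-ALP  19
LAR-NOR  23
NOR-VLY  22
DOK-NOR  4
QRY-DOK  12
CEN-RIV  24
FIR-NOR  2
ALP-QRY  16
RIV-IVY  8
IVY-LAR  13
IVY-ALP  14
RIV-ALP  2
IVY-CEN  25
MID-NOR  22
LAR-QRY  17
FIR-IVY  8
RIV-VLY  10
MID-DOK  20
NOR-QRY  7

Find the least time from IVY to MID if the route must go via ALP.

51 min

Shortest IVY→ALP: IVY–RIV–ALP = 10
Best ALP to MID: ALP–NOR–MID costing 41
Total via ALP: 10 + 41 = 51 min.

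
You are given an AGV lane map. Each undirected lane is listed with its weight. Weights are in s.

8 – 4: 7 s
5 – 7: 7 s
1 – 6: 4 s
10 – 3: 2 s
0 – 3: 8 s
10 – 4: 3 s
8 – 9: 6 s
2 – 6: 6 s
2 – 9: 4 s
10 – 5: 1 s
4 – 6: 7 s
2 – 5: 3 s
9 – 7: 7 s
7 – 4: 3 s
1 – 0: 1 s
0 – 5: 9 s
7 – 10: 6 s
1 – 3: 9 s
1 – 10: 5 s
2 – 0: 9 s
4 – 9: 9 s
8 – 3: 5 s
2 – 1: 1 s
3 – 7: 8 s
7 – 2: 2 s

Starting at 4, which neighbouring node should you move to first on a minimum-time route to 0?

7

Enumerating some paths:
4 → 7 → 2 → 1 → 0: 3+2+1+1 = 7
4 → 6 → 1 → 0: 7+4+1 = 12
4 → 10 → 1 → 0: 3+5+1 = 9
4 → 10 → 5 → 2 → 1 → 0: 3+1+3+1+1 = 9
Cheapest is 4 → 7 → 2 → 1 → 0 at 7 s.
So from 4 the first move is to 7.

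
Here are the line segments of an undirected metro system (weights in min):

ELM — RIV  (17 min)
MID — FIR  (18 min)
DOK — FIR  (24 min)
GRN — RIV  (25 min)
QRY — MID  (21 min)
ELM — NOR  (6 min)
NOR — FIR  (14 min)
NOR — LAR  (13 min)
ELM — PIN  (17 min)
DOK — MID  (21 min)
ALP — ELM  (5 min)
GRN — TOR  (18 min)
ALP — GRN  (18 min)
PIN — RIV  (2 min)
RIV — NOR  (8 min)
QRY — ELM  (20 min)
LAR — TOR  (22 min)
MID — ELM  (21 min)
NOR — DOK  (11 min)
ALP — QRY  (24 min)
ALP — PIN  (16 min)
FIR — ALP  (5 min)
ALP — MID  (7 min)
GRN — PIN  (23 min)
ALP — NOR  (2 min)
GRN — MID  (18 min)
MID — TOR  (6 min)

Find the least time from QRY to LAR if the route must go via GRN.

72 min

Shortest QRY→GRN: QRY → MID → GRN = 39
Best GRN to LAR: GRN → ALP → NOR → LAR costing 33
Total via GRN: 39 + 33 = 72 min.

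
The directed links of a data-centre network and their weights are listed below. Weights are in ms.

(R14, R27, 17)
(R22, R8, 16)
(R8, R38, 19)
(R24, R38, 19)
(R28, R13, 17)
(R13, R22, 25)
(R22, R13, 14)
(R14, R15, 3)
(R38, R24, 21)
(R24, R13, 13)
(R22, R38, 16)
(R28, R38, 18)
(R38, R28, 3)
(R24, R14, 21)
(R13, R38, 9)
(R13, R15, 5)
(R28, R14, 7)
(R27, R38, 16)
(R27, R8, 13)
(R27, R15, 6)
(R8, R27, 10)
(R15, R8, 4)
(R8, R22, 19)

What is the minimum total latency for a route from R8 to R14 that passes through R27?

36 ms

Shortest R8→R27: R8 → R27 = 10
Best R27 to R14: R27 → R38 → R28 → R14 costing 26
Total via R27: 10 + 26 = 36 ms.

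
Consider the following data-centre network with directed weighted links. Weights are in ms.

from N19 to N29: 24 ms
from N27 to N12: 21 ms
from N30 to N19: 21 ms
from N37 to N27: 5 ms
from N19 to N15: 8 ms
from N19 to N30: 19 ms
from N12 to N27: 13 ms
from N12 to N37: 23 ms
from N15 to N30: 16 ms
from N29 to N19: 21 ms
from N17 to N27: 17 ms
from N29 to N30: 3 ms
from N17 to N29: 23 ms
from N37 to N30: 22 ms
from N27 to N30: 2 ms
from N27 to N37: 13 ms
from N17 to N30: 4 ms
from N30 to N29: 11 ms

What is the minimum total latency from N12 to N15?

44 ms

Shortest distances from N12:
N12: 0
N27: 13  (via N12)
N30: 15  (via N27)
N37: 23  (via N12)
N29: 26  (via N30)
N19: 36  (via N30)
N15: 44  (via N19)
Shortest route: N12–N27–N30–N19–N15 = 44 ms.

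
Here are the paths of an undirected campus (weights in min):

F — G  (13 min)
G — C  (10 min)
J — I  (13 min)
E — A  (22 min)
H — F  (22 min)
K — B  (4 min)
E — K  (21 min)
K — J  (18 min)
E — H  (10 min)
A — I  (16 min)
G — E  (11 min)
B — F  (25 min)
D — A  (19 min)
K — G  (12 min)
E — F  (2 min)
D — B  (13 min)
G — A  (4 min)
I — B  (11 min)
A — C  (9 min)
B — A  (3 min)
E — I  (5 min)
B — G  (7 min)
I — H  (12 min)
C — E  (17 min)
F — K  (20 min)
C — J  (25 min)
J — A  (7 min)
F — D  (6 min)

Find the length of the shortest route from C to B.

12 min

Compare a few routes:
C - A - B: 9+3 = 12
C - G - B: 10+7 = 17
The minimum is 12 min via C - A - B.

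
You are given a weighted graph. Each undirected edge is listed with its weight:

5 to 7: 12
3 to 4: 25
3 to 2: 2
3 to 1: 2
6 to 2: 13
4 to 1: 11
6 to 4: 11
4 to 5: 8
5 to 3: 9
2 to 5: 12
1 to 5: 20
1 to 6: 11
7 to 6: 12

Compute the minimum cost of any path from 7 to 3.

Shortest distances from 7:
7: 0
5: 12  (via 7)
6: 12  (via 7)
4: 20  (via 5)
3: 21  (via 5)
Shortest route: 7 → 5 → 3 = 21.

21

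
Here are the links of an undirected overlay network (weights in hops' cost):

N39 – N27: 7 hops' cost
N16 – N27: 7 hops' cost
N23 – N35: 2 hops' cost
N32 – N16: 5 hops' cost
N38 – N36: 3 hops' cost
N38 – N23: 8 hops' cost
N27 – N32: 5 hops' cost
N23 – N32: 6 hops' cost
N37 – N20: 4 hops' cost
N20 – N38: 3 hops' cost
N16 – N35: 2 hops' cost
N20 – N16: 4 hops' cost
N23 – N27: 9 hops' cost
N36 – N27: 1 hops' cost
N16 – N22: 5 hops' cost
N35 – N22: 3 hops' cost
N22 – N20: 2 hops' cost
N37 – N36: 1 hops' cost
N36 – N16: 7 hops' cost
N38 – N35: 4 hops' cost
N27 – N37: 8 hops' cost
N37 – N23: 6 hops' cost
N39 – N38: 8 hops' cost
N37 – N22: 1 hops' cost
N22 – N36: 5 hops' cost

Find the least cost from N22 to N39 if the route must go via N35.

Best N22 to N35: N22–N35 costing 3
Best N35 to N39: N35–N38–N39 costing 12
Total via N35: 3 + 12 = 15 hops' cost.

15 hops' cost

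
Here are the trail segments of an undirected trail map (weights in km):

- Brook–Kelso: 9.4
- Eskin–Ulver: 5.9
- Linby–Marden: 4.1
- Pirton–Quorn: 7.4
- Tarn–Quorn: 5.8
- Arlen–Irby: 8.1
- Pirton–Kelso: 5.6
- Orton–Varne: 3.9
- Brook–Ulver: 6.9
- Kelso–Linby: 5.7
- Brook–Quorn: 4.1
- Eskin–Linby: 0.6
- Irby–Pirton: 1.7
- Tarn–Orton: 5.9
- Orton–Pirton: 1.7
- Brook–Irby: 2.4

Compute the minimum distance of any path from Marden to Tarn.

Compare a few routes:
Marden–Linby–Eskin–Ulver–Brook–Quorn–Tarn: 4.1+0.6+5.9+6.9+4.1+5.8 = 27.4
Marden–Linby–Kelso–Pirton–Orton–Tarn: 4.1+5.7+5.6+1.7+5.9 = 23
Cheapest is Marden–Linby–Kelso–Pirton–Orton–Tarn at 23 km.

23 km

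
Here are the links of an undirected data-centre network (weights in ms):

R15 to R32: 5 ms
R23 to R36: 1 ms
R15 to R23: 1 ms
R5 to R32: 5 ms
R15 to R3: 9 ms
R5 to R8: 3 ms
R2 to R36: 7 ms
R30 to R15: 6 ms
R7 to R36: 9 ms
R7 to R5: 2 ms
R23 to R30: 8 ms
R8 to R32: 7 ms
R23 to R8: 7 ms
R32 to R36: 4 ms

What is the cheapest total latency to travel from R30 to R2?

Enumerating some paths:
R30–R23–R36–R2: 8+1+7 = 16
R30–R15–R32–R36–R2: 6+5+4+7 = 22
R30–R15–R23–R36–R2: 6+1+1+7 = 15
The minimum is 15 ms via R30–R15–R23–R36–R2.

15 ms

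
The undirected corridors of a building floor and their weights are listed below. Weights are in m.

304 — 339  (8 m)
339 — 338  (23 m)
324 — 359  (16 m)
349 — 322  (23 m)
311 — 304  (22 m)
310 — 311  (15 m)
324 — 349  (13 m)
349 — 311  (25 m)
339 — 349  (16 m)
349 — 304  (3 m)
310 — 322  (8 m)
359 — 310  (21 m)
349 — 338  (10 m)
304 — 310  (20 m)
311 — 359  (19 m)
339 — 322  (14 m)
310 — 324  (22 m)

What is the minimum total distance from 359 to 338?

Compare a few routes:
359 - 311 - 349 - 338: 19+25+10 = 54
359 - 324 - 349 - 338: 16+13+10 = 39
359 - 310 - 304 - 349 - 338: 21+20+3+10 = 54
The minimum is 39 m via 359 - 324 - 349 - 338.

39 m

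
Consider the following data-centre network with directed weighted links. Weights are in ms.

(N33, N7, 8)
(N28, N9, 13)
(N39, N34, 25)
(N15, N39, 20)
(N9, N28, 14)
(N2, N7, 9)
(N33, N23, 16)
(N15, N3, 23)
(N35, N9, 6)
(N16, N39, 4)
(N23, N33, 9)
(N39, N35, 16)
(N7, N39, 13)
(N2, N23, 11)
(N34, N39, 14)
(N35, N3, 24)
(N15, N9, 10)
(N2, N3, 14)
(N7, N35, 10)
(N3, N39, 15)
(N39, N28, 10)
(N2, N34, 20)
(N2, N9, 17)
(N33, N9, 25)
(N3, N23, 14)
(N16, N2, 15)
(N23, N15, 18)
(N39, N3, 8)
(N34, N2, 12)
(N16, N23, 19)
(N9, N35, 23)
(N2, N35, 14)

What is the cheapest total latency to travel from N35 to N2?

Settle nodes by increasing distance from N35:
N35: 0
N9: 6  (via N35)
N28: 20  (via N9)
N3: 24  (via N35)
N23: 38  (via N3)
N39: 39  (via N3)
N33: 47  (via N23)
N7: 55  (via N33)
N15: 56  (via N23)
N34: 64  (via N39)
N2: 76  (via N34)
Shortest route: N35 → N3 → N39 → N34 → N2 = 76 ms.

76 ms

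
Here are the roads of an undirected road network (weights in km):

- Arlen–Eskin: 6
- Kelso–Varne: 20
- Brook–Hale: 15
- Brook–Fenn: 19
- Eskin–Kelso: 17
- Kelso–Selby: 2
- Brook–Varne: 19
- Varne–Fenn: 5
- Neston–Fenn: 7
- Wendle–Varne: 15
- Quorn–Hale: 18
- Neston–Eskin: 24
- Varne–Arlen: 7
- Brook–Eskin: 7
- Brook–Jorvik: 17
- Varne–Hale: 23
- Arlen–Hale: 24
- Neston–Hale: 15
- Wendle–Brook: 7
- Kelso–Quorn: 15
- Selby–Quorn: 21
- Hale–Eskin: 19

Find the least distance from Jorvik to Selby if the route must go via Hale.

Best Jorvik to Hale: Jorvik → Brook → Hale costing 32
Best Hale to Selby: Hale → Quorn → Kelso → Selby costing 35
Total via Hale: 32 + 35 = 67 km.

67 km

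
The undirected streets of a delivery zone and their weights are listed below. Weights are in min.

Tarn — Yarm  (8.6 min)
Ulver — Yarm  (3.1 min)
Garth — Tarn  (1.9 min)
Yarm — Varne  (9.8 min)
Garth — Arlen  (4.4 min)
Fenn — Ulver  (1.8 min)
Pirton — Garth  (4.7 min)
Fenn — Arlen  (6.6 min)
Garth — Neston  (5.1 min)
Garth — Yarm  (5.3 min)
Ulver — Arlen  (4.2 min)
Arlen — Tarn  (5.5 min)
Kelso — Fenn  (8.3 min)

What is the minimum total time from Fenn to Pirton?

Enumerating some paths:
Fenn - Ulver - Yarm - Garth - Pirton: 1.8+3.1+5.3+4.7 = 14.9
Fenn - Ulver - Arlen - Garth - Pirton: 1.8+4.2+4.4+4.7 = 15.1
Cheapest is Fenn - Ulver - Yarm - Garth - Pirton at 14.9 min.

14.9 min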